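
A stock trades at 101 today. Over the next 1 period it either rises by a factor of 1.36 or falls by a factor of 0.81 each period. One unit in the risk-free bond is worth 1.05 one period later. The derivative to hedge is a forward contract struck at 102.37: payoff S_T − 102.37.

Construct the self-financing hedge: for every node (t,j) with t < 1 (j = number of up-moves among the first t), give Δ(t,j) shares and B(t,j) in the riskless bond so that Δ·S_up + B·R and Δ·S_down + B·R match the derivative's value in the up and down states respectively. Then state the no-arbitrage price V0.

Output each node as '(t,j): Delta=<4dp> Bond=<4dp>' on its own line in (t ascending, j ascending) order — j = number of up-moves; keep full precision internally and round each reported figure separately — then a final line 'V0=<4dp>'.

The replicating-portfolio and risk-neutral prices coincide; use p* = (1.05−0.81)/(1.36−0.81) = 0.4364 for the latter.
Payoff layer (t=1): V(1,0)=-20.5600, V(1,1)=34.9900
(0,0): S=101.0000. Δ = (V_up−V_dn)/(S_up−S_dn) = (34.9900−-20.5600)/(137.3600−81.8100) = 1.0000. V = [p*·34.9900 + (1−p*)·-20.5600]/1.05 = 3.5048. B = V − Δ·S = -97.4952.
Check: Δ(0,0)·S0 + B(0,0) = 3.5048 = V0.

(0,0): Delta=1.0000 Bond=-97.4952
V0=3.5048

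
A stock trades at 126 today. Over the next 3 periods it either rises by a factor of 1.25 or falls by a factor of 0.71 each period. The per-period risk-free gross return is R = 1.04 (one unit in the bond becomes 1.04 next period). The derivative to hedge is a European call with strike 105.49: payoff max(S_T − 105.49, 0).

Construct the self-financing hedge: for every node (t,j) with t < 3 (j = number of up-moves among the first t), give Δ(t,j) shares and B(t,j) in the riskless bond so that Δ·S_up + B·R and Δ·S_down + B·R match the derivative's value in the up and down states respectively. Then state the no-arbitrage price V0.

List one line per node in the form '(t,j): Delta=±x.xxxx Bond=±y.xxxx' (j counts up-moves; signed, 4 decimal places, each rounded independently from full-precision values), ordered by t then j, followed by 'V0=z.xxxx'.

(0,0): Delta=0.7610 Bond=-54.0741
(1,0): Delta=0.4171 Bond=-25.4743
(1,1): Delta=0.8853 Bond=-75.8134
(2,0): Delta=0.0000 Bond=0.0000
(2,1): Delta=0.5679 Bond=-43.3525
(2,2): Delta=1.0000 Bond=-101.4327
V0=41.8093

The replicating-portfolio and risk-neutral prices coincide; use p* = (1.04−0.71)/(1.25−0.71) = 0.6111 for the latter.
Terminal payoffs: V(3,0)=0.0000, V(3,1)=0.0000, V(3,2)=34.2913, V(3,3)=140.6037
(2,0): S=63.5166. Δ = (V_up−V_dn)/(S_up−S_dn) = (0.0000−0.0000)/(79.3957−45.0968) = 0.0000. V = [p*·0.0000 + (1−p*)·0.0000]/1.04 = 0.0000. B = V − Δ·S = 0.0000.
(2,1): S=111.8250. Δ = (V_up−V_dn)/(S_up−S_dn) = (34.2913−0.0000)/(139.7812−79.3957) = 0.5679. V = [p*·34.2913 + (1−p*)·0.0000]/1.04 = 20.1498. B = V − Δ·S = -43.3525.
(2,2): S=196.8750. Δ = (V_up−V_dn)/(S_up−S_dn) = (140.6037−34.2913)/(246.0938−139.7812) = 1.0000. V = [p*·140.6037 + (1−p*)·34.2913]/1.04 = 95.4423. B = V − Δ·S = -101.4327.
(1,0): S=89.4600. Δ = (V_up−V_dn)/(S_up−S_dn) = (20.1498−0.0000)/(111.8250−63.5166) = 0.4171. V = [p*·20.1498 + (1−p*)·0.0000]/1.04 = 11.8401. B = V − Δ·S = -25.4743.
(1,1): S=157.5000. Δ = (V_up−V_dn)/(S_up−S_dn) = (95.4423−20.1498)/(196.8750−111.8250) = 0.8853. V = [p*·95.4423 + (1−p*)·20.1498]/1.04 = 63.6172. B = V − Δ·S = -75.8134.
(0,0): S=126.0000. Δ = (V_up−V_dn)/(S_up−S_dn) = (63.6172−11.8401)/(157.5000−89.4600) = 0.7610. V = [p*·63.6172 + (1−p*)·11.8401]/1.04 = 41.8093. B = V − Δ·S = -54.0741.
Self-financing check: at every node Δ·S+B equals the discounted successor values.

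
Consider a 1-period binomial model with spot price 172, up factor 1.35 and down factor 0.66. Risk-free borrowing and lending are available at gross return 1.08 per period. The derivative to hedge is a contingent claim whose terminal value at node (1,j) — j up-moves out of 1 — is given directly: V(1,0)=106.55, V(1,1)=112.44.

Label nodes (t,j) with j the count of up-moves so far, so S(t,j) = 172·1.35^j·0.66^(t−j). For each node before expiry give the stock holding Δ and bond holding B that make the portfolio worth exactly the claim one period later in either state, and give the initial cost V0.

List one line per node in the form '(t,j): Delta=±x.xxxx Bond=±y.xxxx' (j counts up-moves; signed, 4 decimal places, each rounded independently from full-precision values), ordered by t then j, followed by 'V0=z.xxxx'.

(0,0): Delta=0.0496 Bond=93.4408
V0=101.9771

The replicating-portfolio and risk-neutral prices coincide; use p* = (1.08−0.66)/(1.35−0.66) = 0.6087 for the latter.
At expiry t=1: V(1,0)=106.5500, V(1,1)=112.4400
(0,0): S=172.0000. Δ = (V_up−V_dn)/(S_up−S_dn) = (112.4400−106.5500)/(232.2000−113.5200) = 0.0496. V = [p*·112.4400 + (1−p*)·106.5500]/1.08 = 101.9771. B = V − Δ·S = 93.4408.
Each (Δ,B) replicates both successor values, so the strategy is self-financing and V0 is arbitrage-free.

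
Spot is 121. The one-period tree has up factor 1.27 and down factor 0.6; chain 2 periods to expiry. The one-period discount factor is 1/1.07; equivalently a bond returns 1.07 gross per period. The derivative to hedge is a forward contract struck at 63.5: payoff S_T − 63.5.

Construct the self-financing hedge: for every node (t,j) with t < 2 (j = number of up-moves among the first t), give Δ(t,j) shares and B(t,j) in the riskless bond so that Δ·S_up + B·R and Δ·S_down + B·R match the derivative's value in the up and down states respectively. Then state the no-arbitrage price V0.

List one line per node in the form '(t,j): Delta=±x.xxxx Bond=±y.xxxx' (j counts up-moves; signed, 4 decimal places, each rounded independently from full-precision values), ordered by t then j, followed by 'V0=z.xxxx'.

Under the risk-neutral measure, an up-move has probability p* = (R−d)/(u−d) = 0.7015 and values discount at R = 1.07.
At expiry t=2: V(2,0)=-19.9400, V(2,1)=28.7020, V(2,2)=131.6609
  t=1,j=0: stock 72.6000 → up 92.2020 (V=28.7020), down 43.5600 (V=-19.9400). Price 13.2542; hedge Δ=1.0000, bond B=-59.3458.
  t=1,j=1: stock 153.6700 → up 195.1609 (V=131.6609), down 92.2020 (V=28.7020). Price 94.3242; hedge Δ=1.0000, bond B=-59.3458.
  t=0,j=0: stock 121.0000 → up 153.6700 (V=94.3242), down 72.6000 (V=13.2542). Price 65.5366; hedge Δ=1.0000, bond B=-55.4634.
Root portfolio cost Δ·121+B reproduces V0=65.5366.

(0,0): Delta=1.0000 Bond=-55.4634
(1,0): Delta=1.0000 Bond=-59.3458
(1,1): Delta=1.0000 Bond=-59.3458
V0=65.5366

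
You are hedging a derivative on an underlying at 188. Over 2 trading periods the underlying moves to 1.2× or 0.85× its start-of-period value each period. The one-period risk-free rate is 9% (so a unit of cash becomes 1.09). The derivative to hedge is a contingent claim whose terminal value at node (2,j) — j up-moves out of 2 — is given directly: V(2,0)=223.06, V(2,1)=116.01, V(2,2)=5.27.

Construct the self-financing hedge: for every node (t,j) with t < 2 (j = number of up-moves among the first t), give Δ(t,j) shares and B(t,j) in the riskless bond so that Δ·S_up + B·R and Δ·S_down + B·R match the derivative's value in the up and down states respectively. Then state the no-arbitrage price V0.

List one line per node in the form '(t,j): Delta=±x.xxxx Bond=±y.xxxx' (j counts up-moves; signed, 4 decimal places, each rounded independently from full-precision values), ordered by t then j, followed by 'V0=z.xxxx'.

Risk-neutral probability p* = (R−d)/(u−d) = (1.09−0.85)/(1.2−0.85) = 0.6857.
Payoff layer (t=2): V(2,0)=223.0600, V(2,1)=116.0100, V(2,2)=5.2700
Node (1,0) S=159.8000: V=(p*·116.0100+(1−p*)·223.0600)/1.09=137.2975; Δ=(116.0100−223.0600)/(191.7600−135.8300)=-1.9140; B=V−Δ·S=443.1547
Node (1,1) S=225.6000: V=(p*·5.2700+(1−p*)·116.0100)/1.09=36.7651; Δ=(5.2700−116.0100)/(270.7200−191.7600)=-1.4025; B=V−Δ·S=353.1651
Node (0,0) S=188.0000: V=(p*·36.7651+(1−p*)·137.2975)/1.09=62.7165; Δ=(36.7651−137.2975)/(225.6000−159.8000)=-1.5278; B=V−Δ·S=349.9519
Root portfolio cost Δ·188+B reproduces V0=62.7165.

(0,0): Delta=-1.5278 Bond=349.9519
(1,0): Delta=-1.9140 Bond=443.1547
(1,1): Delta=-1.4025 Bond=353.1651
V0=62.7165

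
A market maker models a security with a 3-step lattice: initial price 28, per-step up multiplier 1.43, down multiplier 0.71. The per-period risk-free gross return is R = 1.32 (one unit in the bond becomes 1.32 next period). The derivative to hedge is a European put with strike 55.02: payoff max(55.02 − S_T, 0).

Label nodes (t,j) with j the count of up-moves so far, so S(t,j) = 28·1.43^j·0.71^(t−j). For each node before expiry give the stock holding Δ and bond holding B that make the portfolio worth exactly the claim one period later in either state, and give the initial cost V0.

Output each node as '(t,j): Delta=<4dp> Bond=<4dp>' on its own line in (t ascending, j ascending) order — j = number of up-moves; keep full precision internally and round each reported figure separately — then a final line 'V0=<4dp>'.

(0,0): Delta=-0.4512 Bond=15.6566
(1,0): Delta=-1.0000 Bond=31.5771
(1,1): Delta=-0.4020 Bond=18.6992
(2,0): Delta=-1.0000 Bond=41.6818
(2,1): Delta=-1.0000 Bond=41.6818
(2,2): Delta=-0.3485 Bond=21.6176
V0=3.0234

Since d<R<u, set p* = (R−d)/(u−d) = 0.8472; price each node as the discounted p*-expectation of its children.
Terminal values V(3,·): V(3,0)=44.9985, V(3,1)=34.8358, V(3,2)=14.3674, V(3,3)=0.0000
  t=2,j=0: stock 14.1148 → up 20.1842 (V=34.8358), down 10.0215 (V=44.9985). Price 27.5670; hedge Δ=-1.0000, bond B=41.6818.
  t=2,j=1: stock 28.4284 → up 40.6526 (V=14.3674), down 20.1842 (V=34.8358). Price 13.2534; hedge Δ=-1.0000, bond B=41.6818.
  t=2,j=2: stock 57.2572 → up 81.8778 (V=0.0000), down 40.6526 (V=14.3674). Price 1.6629; hedge Δ=-0.3485, bond B=21.6176.
  t=1,j=0: stock 19.8800 → up 28.4284 (V=13.2534), down 14.1148 (V=27.5670). Price 11.6971; hedge Δ=-1.0000, bond B=31.5771.
  t=1,j=1: stock 40.0400 → up 57.2572 (V=1.6629), down 28.4284 (V=13.2534). Price 2.6013; hedge Δ=-0.4020, bond B=18.6992.
  t=0,j=0: stock 28.0000 → up 40.0400 (V=2.6013), down 19.8800 (V=11.6971). Price 3.0234; hedge Δ=-0.4512, bond B=15.6566.
Self-financing check: at every node Δ·S+B equals the discounted successor values.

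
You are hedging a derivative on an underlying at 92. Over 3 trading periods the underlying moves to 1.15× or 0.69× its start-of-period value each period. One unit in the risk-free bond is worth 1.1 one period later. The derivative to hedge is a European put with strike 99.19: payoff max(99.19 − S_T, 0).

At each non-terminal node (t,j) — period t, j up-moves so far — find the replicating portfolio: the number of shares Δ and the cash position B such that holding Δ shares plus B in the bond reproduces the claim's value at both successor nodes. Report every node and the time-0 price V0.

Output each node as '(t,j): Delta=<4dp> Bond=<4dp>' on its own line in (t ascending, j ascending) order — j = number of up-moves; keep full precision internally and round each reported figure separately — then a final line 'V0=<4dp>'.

(0,0): Delta=-0.3681 Bond=38.0572
(1,0): Delta=-1.0000 Bond=81.9752
(1,1): Delta=-0.3219 Bond=36.9712
(2,0): Delta=-1.0000 Bond=90.1727
(2,1): Delta=-1.0000 Bond=90.1727
(2,2): Delta=-0.2723 Bond=34.6311
V0=4.1910

The replicating-portfolio and risk-neutral prices coincide; use p* = (1.1−0.69)/(1.15−0.69) = 0.8913 for the latter.
At expiry t=3: V(3,0)=68.9672, V(3,1)=48.8186, V(3,2)=15.2377, V(3,3)=0.0000
  t=2,j=0: stock 43.8012 → up 50.3714 (V=48.8186), down 30.2228 (V=68.9672). Price 46.3715; hedge Δ=-1.0000, bond B=90.1727.
  t=2,j=1: stock 73.0020 → up 83.9523 (V=15.2377), down 50.3714 (V=48.8186). Price 17.1707; hedge Δ=-1.0000, bond B=90.1727.
  t=2,j=2: stock 121.6700 → up 139.9205 (V=0.0000), down 83.9523 (V=15.2377). Price 1.5057; hedge Δ=-0.2723, bond B=34.6311.
  t=1,j=0: stock 63.4800 → up 73.0020 (V=17.1707), down 43.8012 (V=46.3715). Price 18.4952; hedge Δ=-1.0000, bond B=81.9752.
  t=1,j=1: stock 105.8000 → up 121.6700 (V=1.5057), down 73.0020 (V=17.1707). Price 2.9167; hedge Δ=-0.3219, bond B=36.9712.
  t=0,j=0: stock 92.0000 → up 105.8000 (V=2.9167), down 63.4800 (V=18.4952). Price 4.1910; hedge Δ=-0.3681, bond B=38.0572.
Each (Δ,B) replicates both successor values, so the strategy is self-financing and V0 is arbitrage-free.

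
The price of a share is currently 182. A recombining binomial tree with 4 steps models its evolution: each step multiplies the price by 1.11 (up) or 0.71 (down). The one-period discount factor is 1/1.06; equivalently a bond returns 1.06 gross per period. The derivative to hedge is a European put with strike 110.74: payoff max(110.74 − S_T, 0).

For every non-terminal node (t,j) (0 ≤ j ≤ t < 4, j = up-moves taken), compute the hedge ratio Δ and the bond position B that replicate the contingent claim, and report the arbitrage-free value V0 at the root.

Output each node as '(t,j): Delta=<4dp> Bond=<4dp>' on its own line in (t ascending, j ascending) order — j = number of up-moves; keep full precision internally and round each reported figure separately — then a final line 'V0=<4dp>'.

Since d<R<u, set p* = (R−d)/(u−d) = 0.8750; price each node as the discounted p*-expectation of its children.
At expiry t=4: V(4,0)=64.4907, V(4,1)=38.4348, V(4,2)=0.0000, V(4,3)=0.0000, V(4,4)=0.0000
Node (3,0) S=65.1398: V=(p*·38.4348+(1−p*)·64.4907)/1.06=39.3319; Δ=(38.4348−64.4907)/(72.3052−46.2493)=-1.0000; B=V−Δ·S=104.4717
Node (3,1) S=101.8383: V=(p*·0.0000+(1−p*)·38.4348)/1.06=4.5324; Δ=(0.0000−38.4348)/(113.0405−72.3052)=-0.9435; B=V−Δ·S=100.6195
Node (3,2) S=159.2120: V=(p*·0.0000+(1−p*)·0.0000)/1.06=0.0000; Δ=(0.0000−0.0000)/(176.7253−113.0405)=0.0000; B=V−Δ·S=0.0000
Node (3,3) S=248.9088: V=(p*·0.0000+(1−p*)·0.0000)/1.06=0.0000; Δ=(0.0000−0.0000)/(276.2888−176.7253)=0.0000; B=V−Δ·S=0.0000
Node (2,0) S=91.7462: V=(p*·4.5324+(1−p*)·39.3319)/1.06=8.3796; Δ=(4.5324−39.3319)/(101.8383−65.1398)=-0.9483; B=V−Δ·S=95.3783
Node (2,1) S=143.4342: V=(p*·0.0000+(1−p*)·4.5324)/1.06=0.5345; Δ=(0.0000−4.5324)/(159.2120−101.8383)=-0.0790; B=V−Δ·S=11.8655
Node (2,2) S=224.2422: V=(p*·0.0000+(1−p*)·0.0000)/1.06=0.0000; Δ=(0.0000−0.0000)/(248.9088−159.2120)=0.0000; B=V−Δ·S=0.0000
Node (1,0) S=129.2200: V=(p*·0.5345+(1−p*)·8.3796)/1.06=1.4294; Δ=(0.5345−8.3796)/(143.4342−91.7462)=-0.1518; B=V−Δ·S=21.0421
Node (1,1) S=202.0200: V=(p*·0.0000+(1−p*)·0.5345)/1.06=0.0630; Δ=(0.0000−0.5345)/(224.2422−143.4342)=-0.0066; B=V−Δ·S=1.3992
Node (0,0) S=182.0000: V=(p*·0.0630+(1−p*)·1.4294)/1.06=0.2206; Δ=(0.0630−1.4294)/(202.0200−129.2200)=-0.0188; B=V−Δ·S=3.6364
The time-0 hedge costs 0.2206, which is the no-arbitrage price.

(0,0): Delta=-0.0188 Bond=3.6364
(1,0): Delta=-0.1518 Bond=21.0421
(1,1): Delta=-0.0066 Bond=1.3992
(2,0): Delta=-0.9483 Bond=95.3783
(2,1): Delta=-0.0790 Bond=11.8655
(2,2): Delta=0.0000 Bond=0.0000
(3,0): Delta=-1.0000 Bond=104.4717
(3,1): Delta=-0.9435 Bond=100.6195
(3,2): Delta=0.0000 Bond=0.0000
(3,3): Delta=0.0000 Bond=0.0000
V0=0.2206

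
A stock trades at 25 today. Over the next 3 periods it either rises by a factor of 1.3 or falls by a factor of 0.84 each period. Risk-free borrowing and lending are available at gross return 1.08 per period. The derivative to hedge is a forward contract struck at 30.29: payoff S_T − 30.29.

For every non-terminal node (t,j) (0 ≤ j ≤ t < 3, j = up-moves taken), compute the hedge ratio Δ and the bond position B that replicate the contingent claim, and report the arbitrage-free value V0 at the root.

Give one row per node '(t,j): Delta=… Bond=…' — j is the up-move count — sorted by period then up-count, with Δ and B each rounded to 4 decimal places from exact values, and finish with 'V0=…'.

(0,0): Delta=1.0000 Bond=-24.0452
(1,0): Delta=1.0000 Bond=-25.9688
(1,1): Delta=1.0000 Bond=-25.9688
(2,0): Delta=1.0000 Bond=-28.0463
(2,1): Delta=1.0000 Bond=-28.0463
(2,2): Delta=1.0000 Bond=-28.0463
V0=0.9548

No-arbitrage ⇒ martingale measure with p* = (R−d)/(u−d) = 0.5217.
At expiry t=3: V(3,0)=-15.4724, V(3,1)=-7.3580, V(3,2)=5.2000, V(3,3)=24.6350
(2,0): S=17.6400. Δ = (V_up−V_dn)/(S_up−S_dn) = (-7.3580−-15.4724)/(22.9320−14.8176) = 1.0000. V = [p*·-7.3580 + (1−p*)·-15.4724]/1.08 = -10.4063. B = V − Δ·S = -28.0463.
(2,1): S=27.3000. Δ = (V_up−V_dn)/(S_up−S_dn) = (5.2000−-7.3580)/(35.4900−22.9320) = 1.0000. V = [p*·5.2000 + (1−p*)·-7.3580]/1.08 = -0.7463. B = V − Δ·S = -28.0463.
(2,2): S=42.2500. Δ = (V_up−V_dn)/(S_up−S_dn) = (24.6350−5.2000)/(54.9250−35.4900) = 1.0000. V = [p*·24.6350 + (1−p*)·5.2000]/1.08 = 14.2037. B = V − Δ·S = -28.0463.
(1,0): S=21.0000. Δ = (V_up−V_dn)/(S_up−S_dn) = (-0.7463−-10.4063)/(27.3000−17.6400) = 1.0000. V = [p*·-0.7463 + (1−p*)·-10.4063]/1.08 = -4.9688. B = V − Δ·S = -25.9688.
(1,1): S=32.5000. Δ = (V_up−V_dn)/(S_up−S_dn) = (14.2037−-0.7463)/(42.2500−27.3000) = 1.0000. V = [p*·14.2037 + (1−p*)·-0.7463]/1.08 = 6.5312. B = V − Δ·S = -25.9688.
(0,0): S=25.0000. Δ = (V_up−V_dn)/(S_up−S_dn) = (6.5312−-4.9688)/(32.5000−21.0000) = 1.0000. V = [p*·6.5312 + (1−p*)·-4.9688]/1.08 = 0.9548. B = V − Δ·S = -24.0452.
Each (Δ,B) replicates both successor values, so the strategy is self-financing and V0 is arbitrage-free.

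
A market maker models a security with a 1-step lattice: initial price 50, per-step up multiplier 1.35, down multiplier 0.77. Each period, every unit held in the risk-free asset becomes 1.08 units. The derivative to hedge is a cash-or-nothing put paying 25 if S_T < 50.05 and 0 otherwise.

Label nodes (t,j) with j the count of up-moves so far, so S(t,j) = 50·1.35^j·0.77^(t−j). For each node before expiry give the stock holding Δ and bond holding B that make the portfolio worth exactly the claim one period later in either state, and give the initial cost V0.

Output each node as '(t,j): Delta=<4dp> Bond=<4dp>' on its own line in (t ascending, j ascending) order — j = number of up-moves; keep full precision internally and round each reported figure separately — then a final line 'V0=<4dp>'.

The replicating-portfolio and risk-neutral prices coincide; use p* = (1.08−0.77)/(1.35−0.77) = 0.5345 for the latter.
Payoff layer (t=1): V(1,0)=25.0000, V(1,1)=0.0000
(0,0): S=50.0000. Δ = (V_up−V_dn)/(S_up−S_dn) = (0.0000−25.0000)/(67.5000−38.5000) = -0.8621. V = [p*·0.0000 + (1−p*)·25.0000]/1.08 = 10.7759. B = V − Δ·S = 53.8793.
Each (Δ,B) replicates both successor values, so the strategy is self-financing and V0 is arbitrage-free.

(0,0): Delta=-0.8621 Bond=53.8793
V0=10.7759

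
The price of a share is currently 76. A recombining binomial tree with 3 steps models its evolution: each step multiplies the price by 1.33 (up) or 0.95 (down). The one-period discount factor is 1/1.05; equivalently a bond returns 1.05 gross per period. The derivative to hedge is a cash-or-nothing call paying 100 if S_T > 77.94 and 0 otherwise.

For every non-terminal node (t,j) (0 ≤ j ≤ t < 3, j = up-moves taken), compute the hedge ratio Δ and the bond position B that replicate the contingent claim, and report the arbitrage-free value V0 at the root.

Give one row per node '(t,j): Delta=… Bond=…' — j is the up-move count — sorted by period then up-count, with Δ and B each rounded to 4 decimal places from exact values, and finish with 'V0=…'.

(0,0): Delta=1.7052 Bond=-77.7693
(1,0): Delta=2.5578 Bond=-143.2152
(1,1): Delta=0.0000 Bond=90.7029
(2,0): Delta=3.8367 Bond=-238.0952
(2,1): Delta=0.0000 Bond=95.2381
(2,2): Delta=0.0000 Bond=95.2381
V0=51.8252

Risk-neutral probability p* = (R−d)/(u−d) = (1.05−0.95)/(1.33−0.95) = 0.2632.
Terminal values V(3,·): V(3,0)=0.0000, V(3,1)=100.0000, V(3,2)=100.0000, V(3,3)=100.0000
(2,0): S=68.5900. Δ = (V_up−V_dn)/(S_up−S_dn) = (100.0000−0.0000)/(91.2247−65.1605) = 3.8367. V = [p*·100.0000 + (1−p*)·0.0000]/1.05 = 25.0627. B = V − Δ·S = -238.0952.
(2,1): S=96.0260. Δ = (V_up−V_dn)/(S_up−S_dn) = (100.0000−100.0000)/(127.7146−91.2247) = 0.0000. V = [p*·100.0000 + (1−p*)·100.0000]/1.05 = 95.2381. B = V − Δ·S = 95.2381.
(2,2): S=134.4364. Δ = (V_up−V_dn)/(S_up−S_dn) = (100.0000−100.0000)/(178.8004−127.7146) = 0.0000. V = [p*·100.0000 + (1−p*)·100.0000]/1.05 = 95.2381. B = V − Δ·S = 95.2381.
(1,0): S=72.2000. Δ = (V_up−V_dn)/(S_up−S_dn) = (95.2381−25.0627)/(96.0260−68.5900) = 2.5578. V = [p*·95.2381 + (1−p*)·25.0627]/1.05 = 41.4570. B = V − Δ·S = -143.2152.
(1,1): S=101.0800. Δ = (V_up−V_dn)/(S_up−S_dn) = (95.2381−95.2381)/(134.4364−96.0260) = 0.0000. V = [p*·95.2381 + (1−p*)·95.2381]/1.05 = 90.7029. B = V − Δ·S = 90.7029.
(0,0): S=76.0000. Δ = (V_up−V_dn)/(S_up−S_dn) = (90.7029−41.4570)/(101.0800−72.2000) = 1.7052. V = [p*·90.7029 + (1−p*)·41.4570]/1.05 = 51.8252. B = V − Δ·S = -77.7693.
Self-financing check: at every node Δ·S+B equals the discounted successor values.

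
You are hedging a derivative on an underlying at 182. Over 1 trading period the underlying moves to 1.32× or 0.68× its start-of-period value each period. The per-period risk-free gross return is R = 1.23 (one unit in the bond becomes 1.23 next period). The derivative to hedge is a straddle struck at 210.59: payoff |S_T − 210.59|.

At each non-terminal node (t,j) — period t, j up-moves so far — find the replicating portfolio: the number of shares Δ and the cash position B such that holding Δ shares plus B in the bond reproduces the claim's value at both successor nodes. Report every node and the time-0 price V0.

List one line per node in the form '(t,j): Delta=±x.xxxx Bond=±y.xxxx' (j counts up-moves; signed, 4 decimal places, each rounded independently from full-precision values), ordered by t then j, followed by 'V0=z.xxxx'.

(0,0): Delta=-0.4909 Bond=119.9868
V0=30.6430

Risk-neutral probability p* = (R−d)/(u−d) = (1.23−0.68)/(1.32−0.68) = 0.8594.
Terminal payoffs: V(1,0)=86.8300, V(1,1)=29.6500
  t=0,j=0: stock 182.0000 → up 240.2400 (V=29.6500), down 123.7600 (V=86.8300). Price 30.6430; hedge Δ=-0.4909, bond B=119.9868.
Each (Δ,B) replicates both successor values, so the strategy is self-financing and V0 is arbitrage-free.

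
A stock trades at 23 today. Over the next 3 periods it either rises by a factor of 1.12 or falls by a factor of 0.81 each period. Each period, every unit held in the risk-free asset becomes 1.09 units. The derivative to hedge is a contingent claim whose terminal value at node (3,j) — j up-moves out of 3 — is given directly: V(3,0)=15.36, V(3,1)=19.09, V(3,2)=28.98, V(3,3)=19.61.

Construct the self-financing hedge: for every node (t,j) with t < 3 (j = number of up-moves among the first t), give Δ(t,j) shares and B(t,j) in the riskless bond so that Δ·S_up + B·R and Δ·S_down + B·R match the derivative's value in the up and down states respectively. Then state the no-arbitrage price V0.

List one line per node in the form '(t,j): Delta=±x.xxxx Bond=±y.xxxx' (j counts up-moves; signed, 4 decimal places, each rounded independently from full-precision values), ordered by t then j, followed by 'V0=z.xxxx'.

(0,0): Delta=-0.6942 Bond=32.8087
(1,0): Delta=1.4764 Bond=-4.6755
(1,1): Delta=-0.8623 Bond=40.0940
(2,0): Delta=0.7974 Bond=5.1503
(2,1): Delta=1.5290 Bond=-6.1941
(2,2): Delta=-1.0476 Bond=49.0485
V0=16.8430

The replicating-portfolio and risk-neutral prices coincide; use p* = (1.09−0.81)/(1.12−0.81) = 0.9032 for the latter.
At expiry t=3: V(3,0)=15.3600, V(3,1)=19.0900, V(3,2)=28.9800, V(3,3)=19.6100
(2,0): S=15.0903. Δ = (V_up−V_dn)/(S_up−S_dn) = (19.0900−15.3600)/(16.9011−12.2231) = 0.7974. V = [p*·19.0900 + (1−p*)·15.3600]/1.09 = 17.1826. B = V − Δ·S = 5.1503.
(2,1): S=20.8656. Δ = (V_up−V_dn)/(S_up−S_dn) = (28.9800−19.0900)/(23.3695−16.9011) = 1.5290. V = [p*·28.9800 + (1−p*)·19.0900]/1.09 = 25.7091. B = V − Δ·S = -6.1941.
(2,2): S=28.8512. Δ = (V_up−V_dn)/(S_up−S_dn) = (19.6100−28.9800)/(32.3133−23.3695) = -1.0476. V = [p*·19.6100 + (1−p*)·28.9800]/1.09 = 18.8227. B = V − Δ·S = 49.0485.
(1,0): S=18.6300. Δ = (V_up−V_dn)/(S_up−S_dn) = (25.7091−17.1826)/(20.8656−15.0903) = 1.4764. V = [p*·25.7091 + (1−p*)·17.1826]/1.09 = 22.8293. B = V − Δ·S = -4.6755.
(1,1): S=25.7600. Δ = (V_up−V_dn)/(S_up−S_dn) = (18.8227−25.7091)/(28.8512−20.8656) = -0.8623. V = [p*·18.8227 + (1−p*)·25.7091]/1.09 = 17.8800. B = V − Δ·S = 40.0940.
(0,0): S=23.0000. Δ = (V_up−V_dn)/(S_up−S_dn) = (17.8800−22.8293)/(25.7600−18.6300) = -0.6942. V = [p*·17.8800 + (1−p*)·22.8293]/1.09 = 16.8430. B = V − Δ·S = 32.8087.
Each (Δ,B) replicates both successor values, so the strategy is self-financing and V0 is arbitrage-free.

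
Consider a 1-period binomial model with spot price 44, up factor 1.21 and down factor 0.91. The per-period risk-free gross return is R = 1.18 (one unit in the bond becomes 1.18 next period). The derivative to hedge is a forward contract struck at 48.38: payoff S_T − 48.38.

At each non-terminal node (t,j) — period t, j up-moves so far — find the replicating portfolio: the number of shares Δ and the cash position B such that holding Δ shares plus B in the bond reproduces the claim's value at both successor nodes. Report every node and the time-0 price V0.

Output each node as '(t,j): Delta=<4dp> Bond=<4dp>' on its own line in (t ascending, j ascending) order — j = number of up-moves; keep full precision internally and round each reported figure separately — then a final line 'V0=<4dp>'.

Risk-neutral probability p* = (R−d)/(u−d) = (1.18−0.91)/(1.21−0.91) = 0.9000.
At expiry t=1: V(1,0)=-8.3400, V(1,1)=4.8600
(0,0): S=44.0000. Δ = (V_up−V_dn)/(S_up−S_dn) = (4.8600−-8.3400)/(53.2400−40.0400) = 1.0000. V = [p*·4.8600 + (1−p*)·-8.3400]/1.18 = 3.0000. B = V − Δ·S = -41.0000.
Root portfolio cost Δ·44+B reproduces V0=3.0000.

(0,0): Delta=1.0000 Bond=-41.0000
V0=3.0000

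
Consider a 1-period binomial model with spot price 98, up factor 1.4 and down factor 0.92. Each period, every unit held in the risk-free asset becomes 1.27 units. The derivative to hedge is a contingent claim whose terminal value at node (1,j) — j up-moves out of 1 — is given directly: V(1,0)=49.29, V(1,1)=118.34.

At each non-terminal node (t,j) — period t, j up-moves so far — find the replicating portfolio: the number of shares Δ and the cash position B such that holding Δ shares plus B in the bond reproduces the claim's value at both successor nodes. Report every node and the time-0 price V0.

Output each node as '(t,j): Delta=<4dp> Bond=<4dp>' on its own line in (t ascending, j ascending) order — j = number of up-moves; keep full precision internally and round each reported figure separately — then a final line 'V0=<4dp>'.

Since d<R<u, set p* = (R−d)/(u−d) = 0.7292; price each node as the discounted p*-expectation of its children.
Terminal payoffs: V(1,0)=49.2900, V(1,1)=118.3400
(0,0): S=98.0000. Δ = (V_up−V_dn)/(S_up−S_dn) = (118.3400−49.2900)/(137.2000−90.1600) = 1.4679. V = [p*·118.3400 + (1−p*)·49.2900]/1.27 = 78.4559. B = V − Δ·S = -65.3983.
Check: Δ(0,0)·S0 + B(0,0) = 78.4559 = V0.

(0,0): Delta=1.4679 Bond=-65.3983
V0=78.4559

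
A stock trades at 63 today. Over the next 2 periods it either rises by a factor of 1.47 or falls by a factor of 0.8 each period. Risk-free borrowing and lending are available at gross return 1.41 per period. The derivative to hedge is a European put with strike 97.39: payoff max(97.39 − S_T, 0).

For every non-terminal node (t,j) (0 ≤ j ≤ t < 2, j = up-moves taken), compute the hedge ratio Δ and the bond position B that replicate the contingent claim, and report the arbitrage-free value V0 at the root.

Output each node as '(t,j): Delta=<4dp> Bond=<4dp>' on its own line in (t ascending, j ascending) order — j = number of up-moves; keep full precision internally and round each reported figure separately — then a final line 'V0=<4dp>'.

(0,0): Delta=-0.4073 Bond=27.7996
(1,0): Delta=-1.0000 Bond=69.0709
(1,1): Delta=-0.3755 Bond=36.2591
V0=2.1415

Risk-neutral probability p* = (R−d)/(u−d) = (1.41−0.8)/(1.47−0.8) = 0.9104.
At expiry t=2: V(2,0)=57.0700, V(2,1)=23.3020, V(2,2)=0.0000
(1,0): S=50.4000. Δ = (V_up−V_dn)/(S_up−S_dn) = (23.3020−57.0700)/(74.0880−40.3200) = -1.0000. V = [p*·23.3020 + (1−p*)·57.0700]/1.41 = 18.6709. B = V − Δ·S = 69.0709.
(1,1): S=92.6100. Δ = (V_up−V_dn)/(S_up−S_dn) = (0.0000−23.3020)/(136.1367−74.0880) = -0.3755. V = [p*·0.0000 + (1−p*)·23.3020]/1.41 = 1.4800. B = V − Δ·S = 36.2591.
(0,0): S=63.0000. Δ = (V_up−V_dn)/(S_up−S_dn) = (1.4800−18.6709)/(92.6100−50.4000) = -0.4073. V = [p*·1.4800 + (1−p*)·18.6709]/1.41 = 2.1415. B = V − Δ·S = 27.7996.
Self-financing check: at every node Δ·S+B equals the discounted successor values.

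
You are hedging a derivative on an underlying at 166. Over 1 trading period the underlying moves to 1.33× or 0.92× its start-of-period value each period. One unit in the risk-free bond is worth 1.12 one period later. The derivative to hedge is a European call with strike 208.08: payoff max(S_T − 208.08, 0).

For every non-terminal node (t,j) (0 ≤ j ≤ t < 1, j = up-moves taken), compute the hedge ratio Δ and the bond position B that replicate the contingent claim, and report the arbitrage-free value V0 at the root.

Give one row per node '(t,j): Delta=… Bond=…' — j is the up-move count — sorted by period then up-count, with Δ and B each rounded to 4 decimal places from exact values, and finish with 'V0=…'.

(0,0): Delta=0.1866 Bond=-25.4443
V0=5.5314

Under the risk-neutral measure, an up-move has probability p* = (R−d)/(u−d) = 0.4878 and values discount at R = 1.12.
Payoff layer (t=1): V(1,0)=0.0000, V(1,1)=12.7000
(0,0): S=166.0000. Δ = (V_up−V_dn)/(S_up−S_dn) = (12.7000−0.0000)/(220.7800−152.7200) = 0.1866. V = [p*·12.7000 + (1−p*)·0.0000]/1.12 = 5.5314. B = V − Δ·S = -25.4443.
Each (Δ,B) replicates both successor values, so the strategy is self-financing and V0 is arbitrage-free.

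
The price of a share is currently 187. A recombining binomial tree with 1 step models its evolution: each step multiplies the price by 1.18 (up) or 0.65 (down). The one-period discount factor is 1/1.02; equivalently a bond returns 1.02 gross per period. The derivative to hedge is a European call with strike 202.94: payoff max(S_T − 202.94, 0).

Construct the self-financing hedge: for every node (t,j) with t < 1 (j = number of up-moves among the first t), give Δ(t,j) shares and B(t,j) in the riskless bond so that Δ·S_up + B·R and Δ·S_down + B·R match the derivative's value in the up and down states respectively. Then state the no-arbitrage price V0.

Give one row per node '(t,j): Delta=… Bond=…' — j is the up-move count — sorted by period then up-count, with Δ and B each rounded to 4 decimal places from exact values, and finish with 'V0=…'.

(0,0): Delta=0.1788 Bond=-21.3060
V0=12.1280

Risk-neutral probability p* = (R−d)/(u−d) = (1.02−0.65)/(1.18−0.65) = 0.6981.
Payoff layer (t=1): V(1,0)=0.0000, V(1,1)=17.7200
  t=0,j=0: stock 187.0000 → up 220.6600 (V=17.7200), down 121.5500 (V=0.0000). Price 12.1280; hedge Δ=0.1788, bond B=-21.3060.
Self-financing check: at every node Δ·S+B equals the discounted successor values.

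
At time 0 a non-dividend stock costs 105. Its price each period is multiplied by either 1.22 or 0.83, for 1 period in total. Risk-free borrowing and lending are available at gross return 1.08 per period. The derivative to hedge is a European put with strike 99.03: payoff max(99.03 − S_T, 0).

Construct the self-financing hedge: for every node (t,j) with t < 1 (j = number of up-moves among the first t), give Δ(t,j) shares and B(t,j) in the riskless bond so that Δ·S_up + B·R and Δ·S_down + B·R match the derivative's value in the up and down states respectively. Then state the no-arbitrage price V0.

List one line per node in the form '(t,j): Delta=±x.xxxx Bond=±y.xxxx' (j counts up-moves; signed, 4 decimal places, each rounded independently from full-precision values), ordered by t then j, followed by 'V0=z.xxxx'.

(0,0): Delta=-0.2901 Bond=34.4103
V0=3.9487

Risk-neutral probability p* = (R−d)/(u−d) = (1.08−0.83)/(1.22−0.83) = 0.6410.
At expiry t=1: V(1,0)=11.8800, V(1,1)=0.0000
(0,0): S=105.0000. Δ = (V_up−V_dn)/(S_up−S_dn) = (0.0000−11.8800)/(128.1000−87.1500) = -0.2901. V = [p*·0.0000 + (1−p*)·11.8800]/1.08 = 3.9487. B = V − Δ·S = 34.4103.
Self-financing check: at every node Δ·S+B equals the discounted successor values.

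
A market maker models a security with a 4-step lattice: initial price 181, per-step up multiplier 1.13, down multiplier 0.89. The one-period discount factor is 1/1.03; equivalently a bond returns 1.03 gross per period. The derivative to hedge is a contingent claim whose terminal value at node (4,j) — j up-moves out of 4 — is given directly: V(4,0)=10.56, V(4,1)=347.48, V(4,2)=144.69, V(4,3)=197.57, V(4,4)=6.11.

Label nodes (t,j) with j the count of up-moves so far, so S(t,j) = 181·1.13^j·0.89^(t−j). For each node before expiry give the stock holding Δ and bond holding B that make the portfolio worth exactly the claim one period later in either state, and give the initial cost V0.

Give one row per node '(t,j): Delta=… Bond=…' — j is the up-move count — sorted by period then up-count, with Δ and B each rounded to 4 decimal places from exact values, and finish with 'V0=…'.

Since d<R<u, set p* = (R−d)/(u−d) = 0.5833; price each node as the discounted p*-expectation of its children.
Terminal payoffs: V(4,0)=10.5600, V(4,1)=347.4800, V(4,2)=144.6900, V(4,3)=197.5700, V(4,4)=6.1100
Node (3,0) S=127.5994: V=(p*·347.4800+(1−p*)·10.5600)/1.03=201.0647; Δ=(347.4800−10.5600)/(144.1873−113.5635)=11.0019; B=V−Δ·S=-1202.7686
Node (3,1) S=162.0082: V=(p*·144.6900+(1−p*)·347.4800)/1.03=222.5105; Δ=(144.6900−347.4800)/(183.0693−144.1873)=-5.2155; B=V−Δ·S=1067.4689
Node (3,2) S=205.6958: V=(p*·197.5700+(1−p*)·144.6900)/1.03=170.4239; Δ=(197.5700−144.6900)/(232.4363−183.0693)=1.0712; B=V−Δ·S=-49.9094
Node (3,3) S=261.1644: V=(p*·6.1100+(1−p*)·197.5700)/1.03=83.3835; Δ=(6.1100−197.5700)/(295.1157−232.4363)=-3.0546; B=V−Δ·S=881.1335
Node (2,0) S=143.3701: V=(p*·222.5105+(1−p*)·201.0647)/1.03=207.3541; Δ=(222.5105−201.0647)/(162.0082−127.5994)=0.6233; B=V−Δ·S=117.9967
Node (2,1) S=182.0317: V=(p*·170.4239+(1−p*)·222.5105)/1.03=186.5308; Δ=(170.4239−222.5105)/(205.6958−162.0082)=-1.1923; B=V−Δ·S=403.5581
Node (2,2) S=231.1189: V=(p*·83.3835+(1−p*)·170.4239)/1.03=116.1654; Δ=(83.3835−170.4239)/(261.1644−205.6958)=-1.5692; B=V−Δ·S=478.8339
Node (1,0) S=161.0900: V=(p*·186.5308+(1−p*)·207.3541)/1.03=189.5215; Δ=(186.5308−207.3541)/(182.0317−143.3701)=-0.5386; B=V−Δ·S=276.2856
Node (1,1) S=204.5300: V=(p*·116.1654+(1−p*)·186.5308)/1.03=141.2469; Δ=(116.1654−186.5308)/(231.1189−182.0317)=-1.4335; B=V−Δ·S=434.4359
Node (0,0) S=181.0000: V=(p*·141.2469+(1−p*)·189.5215)/1.03=156.6615; Δ=(141.2469−189.5215)/(204.5300−161.0900)=-1.1113; B=V−Δ·S=357.8058
Root portfolio cost Δ·181+B reproduces V0=156.6615.

(0,0): Delta=-1.1113 Bond=357.8058
(1,0): Delta=-0.5386 Bond=276.2856
(1,1): Delta=-1.4335 Bond=434.4359
(2,0): Delta=0.6233 Bond=117.9967
(2,1): Delta=-1.1923 Bond=403.5581
(2,2): Delta=-1.5692 Bond=478.8339
(3,0): Delta=11.0019 Bond=-1202.7686
(3,1): Delta=-5.2155 Bond=1067.4689
(3,2): Delta=1.0712 Bond=-49.9094
(3,3): Delta=-3.0546 Bond=881.1335
V0=156.6615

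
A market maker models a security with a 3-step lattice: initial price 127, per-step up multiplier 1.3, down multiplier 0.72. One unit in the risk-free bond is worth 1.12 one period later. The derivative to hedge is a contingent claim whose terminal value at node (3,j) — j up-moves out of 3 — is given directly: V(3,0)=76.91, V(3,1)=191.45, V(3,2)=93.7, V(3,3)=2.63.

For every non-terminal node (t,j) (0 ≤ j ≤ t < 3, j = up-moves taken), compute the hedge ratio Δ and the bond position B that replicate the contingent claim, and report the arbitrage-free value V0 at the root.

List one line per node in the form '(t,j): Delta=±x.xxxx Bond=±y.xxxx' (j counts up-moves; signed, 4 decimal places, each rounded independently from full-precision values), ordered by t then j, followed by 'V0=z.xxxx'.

(0,0): Delta=-0.8022 Bond=160.8231
(1,0): Delta=-0.5365 Bond=155.8211
(1,1): Delta=-0.8685 Bond=191.0572
(2,0): Delta=2.9996 Bond=-58.2836
(2,1): Delta=-1.4178 Bond=279.2811
(2,2): Delta=-0.7316 Bond=184.6004
V0=58.9385

Risk-neutral probability p* = (R−d)/(u−d) = (1.12−0.72)/(1.3−0.72) = 0.6897.
Payoff layer (t=3): V(3,0)=76.9100, V(3,1)=191.4500, V(3,2)=93.7000, V(3,3)=2.6300
(2,0): S=65.8368. Δ = (V_up−V_dn)/(S_up−S_dn) = (191.4500−76.9100)/(85.5878−47.4025) = 2.9996. V = [p*·191.4500 + (1−p*)·76.9100]/1.12 = 139.1992. B = V − Δ·S = -58.2836.
(2,1): S=118.8720. Δ = (V_up−V_dn)/(S_up−S_dn) = (93.7000−191.4500)/(154.5336−85.5878) = -1.4178. V = [p*·93.7000 + (1−p*)·191.4500]/1.12 = 110.7466. B = V − Δ·S = 279.2811.
(2,2): S=214.6300. Δ = (V_up−V_dn)/(S_up−S_dn) = (2.6300−93.7000)/(279.0190−154.5336) = -0.7316. V = [p*·2.6300 + (1−p*)·93.7000]/1.12 = 27.5831. B = V − Δ·S = 184.6004.
(1,0): S=91.4400. Δ = (V_up−V_dn)/(S_up−S_dn) = (110.7466−139.1992)/(118.8720−65.8368) = -0.5365. V = [p*·110.7466 + (1−p*)·139.1992]/1.12 = 106.7649. B = V − Δ·S = 155.8211.
(1,1): S=165.1000. Δ = (V_up−V_dn)/(S_up−S_dn) = (27.5831−110.7466)/(214.6300−118.8720) = -0.8685. V = [p*·27.5831 + (1−p*)·110.7466]/1.12 = 47.6719. B = V − Δ·S = 191.0572.
(0,0): S=127.0000. Δ = (V_up−V_dn)/(S_up−S_dn) = (47.6719−106.7649)/(165.1000−91.4400) = -0.8022. V = [p*·47.6719 + (1−p*)·106.7649]/1.12 = 58.9385. B = V − Δ·S = 160.8231.
The time-0 hedge costs 58.9385, which is the no-arbitrage price.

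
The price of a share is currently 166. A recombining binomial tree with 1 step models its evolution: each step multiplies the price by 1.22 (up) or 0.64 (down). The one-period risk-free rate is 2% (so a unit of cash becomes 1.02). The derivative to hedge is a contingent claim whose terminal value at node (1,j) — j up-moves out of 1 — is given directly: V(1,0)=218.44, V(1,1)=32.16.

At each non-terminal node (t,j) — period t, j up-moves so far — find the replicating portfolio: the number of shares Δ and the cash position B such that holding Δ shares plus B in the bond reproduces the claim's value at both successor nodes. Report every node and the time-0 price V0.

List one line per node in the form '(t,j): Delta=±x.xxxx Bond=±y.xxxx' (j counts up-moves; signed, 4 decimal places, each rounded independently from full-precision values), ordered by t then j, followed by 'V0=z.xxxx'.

Risk-neutral probability p* = (R−d)/(u−d) = (1.02−0.64)/(1.22−0.64) = 0.6552.
Terminal values V(1,·): V(1,0)=218.4400, V(1,1)=32.1600
Node (0,0) S=166.0000: V=(p*·32.1600+(1−p*)·218.4400)/1.02=94.5044; Δ=(32.1600−218.4400)/(202.5200−106.2400)=-1.9348; B=V−Δ·S=415.6768
Self-financing check: at every node Δ·S+B equals the discounted successor values.

(0,0): Delta=-1.9348 Bond=415.6768
V0=94.5044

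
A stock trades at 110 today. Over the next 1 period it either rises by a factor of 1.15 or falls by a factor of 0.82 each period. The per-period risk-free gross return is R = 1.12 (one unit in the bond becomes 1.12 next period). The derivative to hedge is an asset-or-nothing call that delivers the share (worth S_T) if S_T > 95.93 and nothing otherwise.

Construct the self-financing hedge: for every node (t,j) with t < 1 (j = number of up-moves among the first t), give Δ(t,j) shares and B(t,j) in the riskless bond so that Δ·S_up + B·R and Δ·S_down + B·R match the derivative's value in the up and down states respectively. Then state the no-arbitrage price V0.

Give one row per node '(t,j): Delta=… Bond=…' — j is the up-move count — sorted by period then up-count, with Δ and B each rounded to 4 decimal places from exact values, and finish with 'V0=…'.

(0,0): Delta=3.4848 Bond=-280.6548
V0=102.6786

No-arbitrage ⇒ martingale measure with p* = (R−d)/(u−d) = 0.9091.
Terminal values V(1,·): V(1,0)=0.0000, V(1,1)=126.5000
(0,0): S=110.0000. Δ = (V_up−V_dn)/(S_up−S_dn) = (126.5000−0.0000)/(126.5000−90.2000) = 3.4848. V = [p*·126.5000 + (1−p*)·0.0000]/1.12 = 102.6786. B = V − Δ·S = -280.6548.
Self-financing check: at every node Δ·S+B equals the discounted successor values.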